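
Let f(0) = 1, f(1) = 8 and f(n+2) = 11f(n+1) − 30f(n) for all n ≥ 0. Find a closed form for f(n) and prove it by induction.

Claim: f(n) = 3·6^n − 2·5^n.

Base cases: f(0) = 1 and 3·6^0 − 2·5^0 = 1; f(1) = 8 and 3·6^1 − 2·5^1 = 8.
Assume f(j) = 3·6^j − 2·5^j for all 0 ≤ j ≤ r, where r ≥ 1.
Then f(r+1) = 11f(r) − 30f(r−1) = 11·(3·6^r − 2·5^r) − 30·(3·6^{r−1} − 2·5^{r−1}) = 3·(11·6 − 30)6^{r−1} − 2·(11·5 − 30)5^{r−1} = 108·6^{r−1} − 50·5^{r−1} = 3·6^{r+1} − 2·5^{r+1}.
By strong induction, f(n) = 3·6^n − 2·5^n for all n ≥ 0.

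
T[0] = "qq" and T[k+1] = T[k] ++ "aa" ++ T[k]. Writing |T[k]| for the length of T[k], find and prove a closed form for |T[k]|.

Claim: |T[k]| = 2^{k+2} − 2.

Base case: |T[0]| = 2, and 2^{0+2} − 2 = 2.
Assume |T[m]| = 2^{m+2} − 2.
Then |T[m+1]| = |T[m]| + 2 + |T[m]| = 2|T[m]| + 2 = 2(2^{m+2} − 2) + 2 = 2^{m+3} − 4 + 2 = 2^{m+3} − 2.
By induction, |T[k]| = 2^{k+2} − 2 for all k ≥ 0.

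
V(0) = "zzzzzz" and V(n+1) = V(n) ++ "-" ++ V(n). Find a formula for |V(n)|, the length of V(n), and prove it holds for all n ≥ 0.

Claim: |V(n)| = 7·2^n − 1.

Base case: |V(0)| = 6, and 7·2^0 − 1 = 6.
Assume |V(k)| = 7·2^k − 1.
Then |V(k+1)| = |V(k)| + 1 + |V(k)| = 2|V(k)| + 1 = 2(7·2^k − 1) + 1 = 7·2^{k+1} − 2 + 1 = 7·2^{k+1} − 1.
This completes the inductive step, so |V(n)| = 7·2^n − 1 for all n ≥ 0.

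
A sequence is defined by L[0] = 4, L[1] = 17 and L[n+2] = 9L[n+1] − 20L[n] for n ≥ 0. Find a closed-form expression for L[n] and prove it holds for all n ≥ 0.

Claim: L[n] = 3·4^n + 5^n.

Base cases: L[0] = 4 and 3·4^0 + 5^0 = 4; L[1] = 17 and 3·4^1 + 5^1 = 17.
Assume L[j] = 3·4^j + 5^j for all 0 ≤ j ≤ k, where k ≥ 1.
Then L[k+1] = 9L[k] − 20L[k−1] = 9·(3·4^k + 5^k) − 20·(3·4^{k−1} + 5^{k−1}) = 3·(9·4 − 20)4^{k−1} + (9·5 − 20)5^{k−1} = 48·4^{k−1} + 25·5^{k−1} = 3·4^{k+1} + 5^{k+1}.
Hence L[n] = 3·4^n + 5^n for every n ≥ 0, by strong induction.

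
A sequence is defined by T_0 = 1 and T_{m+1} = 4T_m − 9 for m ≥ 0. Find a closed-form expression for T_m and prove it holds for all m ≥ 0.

Claim: T_m = -2·4^m + 3.

Base case: T_0 = 1, and -2·4^0 + 3 = -2 + 3 = 1.
Assume T_j = -2·4^j + 3 for some j ≥ 0.
Then T_{j+1} = 4T_j − 9 = 4·(-2·4^j + 3) − 9 = -8·4^j + 12 − 9 = -2·4^{j+1} + 3.
This completes the inductive step, so T_m = -2·4^m + 3 for all m ≥ 0.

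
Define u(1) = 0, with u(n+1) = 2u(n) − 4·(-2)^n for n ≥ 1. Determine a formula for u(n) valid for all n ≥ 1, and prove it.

Claim: u(n) = 2^n + (-2)^n.

Base case: u(1) = 0, and 2^1 + (-2)^1 = 2 − 2 = 0.
Assume u(j) = 2^j + (-2)^j for some j ≥ 1.
Then u(j+1) = 2u(j) − 4·(-2)^j = 2·(2^j + (-2)^j) − 4·(-2)^j = 2^{j+1} + 2·(-2)^j − 4·(-2)^j = 2^{j+1} − 2·(-2)^j = 2^{j+1} + (-2)^{j+1}.
Hence u(n) = 2^n + (-2)^n for every n ≥ 1, by induction.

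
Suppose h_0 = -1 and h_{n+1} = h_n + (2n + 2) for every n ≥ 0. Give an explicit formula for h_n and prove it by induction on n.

Claim: h_n = n^2 + n − 1.

Base case: h_0 = -1, and 0^2 + 0 − 1 = -1.
Assume h_k = k^2 + k − 1.
Then h_{k+1} = h_k + (2k + 2) = (k^2 + k − 1) + (2k + 2) = k^2 + 3k + 1,
and (k+1)^2 + (k+1) − 1 = k^2 + 3k + 1.
Hence h_n = n^2 + n − 1 for every n ≥ 0, by induction.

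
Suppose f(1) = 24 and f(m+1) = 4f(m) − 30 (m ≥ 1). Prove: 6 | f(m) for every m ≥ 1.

Base case: f(1) = 24 = 6·4, so 6 | f(1).
Assume 6 | f(r), so f(r) = 6t for some integer t.
Then f(r+1) = 4f(r) − 30 = 4·(6t) − 30 = 6(4t − 5), so 6 | f(r+1).
This completes the inductive step, so 6 | f(m) for all m ≥ 1.

6 | f(m)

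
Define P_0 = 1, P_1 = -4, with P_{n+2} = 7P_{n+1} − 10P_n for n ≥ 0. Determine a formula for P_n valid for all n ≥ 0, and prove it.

Claim: P_n = 3·2^n − 2·5^n.

Base cases: P_0 = 1 and 3·2^0 − 2·5^0 = 1; P_1 = -4 and 3·2^1 − 2·5^1 = -4.
Assume P_j = 3·2^j − 2·5^j for all 0 ≤ j ≤ m, where m ≥ 1.
Then P_{m+1} = 7P_m − 10P_{m−1} = 7·(3·2^m − 2·5^m) − 10·(3·2^{m−1} − 2·5^{m−1}) = 3·(7·2 − 10)2^{m−1} − 2·(7·5 − 10)5^{m−1} = 12·2^{m−1} − 50·5^{m−1} = 3·2^{m+1} − 2·5^{m+1}.
This completes the inductive step, so P_n = 3·2^n − 2·5^n for all n ≥ 0.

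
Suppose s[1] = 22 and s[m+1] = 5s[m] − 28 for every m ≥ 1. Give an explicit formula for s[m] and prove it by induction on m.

Claim: s[m] = 3·5^m + 7.

Base case: s[1] = 22, and 3·5^1 + 7 = 15 + 7 = 22.
Assume s[k] = 3·5^k + 7 for some k ≥ 1.
Then s[k+1] = 5s[k] − 28 = 5·(3·5^k + 7) − 28 = 15·5^k + 35 − 28 = 3·5^{k+1} + 7.
Hence s[m] = 3·5^m + 7 for every m ≥ 1, by induction.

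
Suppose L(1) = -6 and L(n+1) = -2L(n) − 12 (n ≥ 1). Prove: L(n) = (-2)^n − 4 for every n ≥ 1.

Base case: L(1) = -6, and (-2)^1 − 4 = -2 − 4 = -6.
Assume L(r) = (-2)^r − 4 for some r ≥ 1.
Then L(r+1) = -2L(r) − 12 = -2·((-2)^r − 4) − 12 = -2·(-2)^r + 8 − 12 = (-2)^{r+1} − 4.
So the formula holds for r+1, and by induction L(n) = (-2)^n − 4 for all n ≥ 1.

L(n) = (-2)^n − 4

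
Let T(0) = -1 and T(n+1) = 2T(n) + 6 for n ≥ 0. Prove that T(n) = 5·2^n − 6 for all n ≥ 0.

Base case: T(0) = -1, and 5·2^0 − 6 = 5 − 6 = -1.
Assume T(k) = 5·2^k − 6 for some k ≥ 0.
Then T(k+1) = 2T(k) + 6 = 2·(5·2^k − 6) + 6 = 10·2^k − 12 + 6 = 5·2^{k+1} − 6.
By induction, T(n) = 5·2^n − 6 for all n ≥ 0.

T(n) = 5·2^n − 6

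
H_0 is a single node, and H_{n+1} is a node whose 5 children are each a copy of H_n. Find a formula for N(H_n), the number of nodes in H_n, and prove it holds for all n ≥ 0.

Claim: N(H_n) = (5^{n+1} − 1)/4.

Base case: N(H_0) = 1, and (5^{0+1} − 1)/4 = 1.
Assume N(H_r) = (5^{r+1} − 1)/4.
Then N(H_{r+1}) = 1 + 5N(H_r) = 1 + 5·(5^{r+1} − 1)/4 = 1 + (5^{r+2} − 5)/4 = (4 + 5^{r+2} − 5)/4 = (5^{r+2} − 1)/4.
Hence N(H_n) = (5^{n+1} − 1)/4 for every n ≥ 0, by induction.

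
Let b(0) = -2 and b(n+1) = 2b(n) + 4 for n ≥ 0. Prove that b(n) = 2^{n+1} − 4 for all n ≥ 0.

Base case: b(0) = -2, and 2^{0+1} − 4 = 2 − 4 = -2.
Assume b(m) = 2^{m+1} − 4 for some m ≥ 0.
Then b(m+1) = 2b(m) + 4 = 2·(2^{m+1} − 4) + 4 = 2^{m+2} − 8 + 4 = 2^{m+2} − 4.
Hence b(n) = 2^{n+1} − 4 for every n ≥ 0, by induction.

b(n) = 2^{n+1} − 4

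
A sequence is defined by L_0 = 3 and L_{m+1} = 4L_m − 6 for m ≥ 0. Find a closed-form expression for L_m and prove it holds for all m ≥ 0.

Claim: L_m = 4^m + 2.

Base case: L_0 = 3, and 4^0 + 2 = 1 + 2 = 3.
Assume L_j = 4^j + 2 for some j ≥ 0.
Then L_{j+1} = 4L_j − 6 = 4·(4^j + 2) − 6 = 4^{j+1} + 8 − 6 = 4^{j+1} + 2.
By induction, L_m = 4^m + 2 for all m ≥ 0.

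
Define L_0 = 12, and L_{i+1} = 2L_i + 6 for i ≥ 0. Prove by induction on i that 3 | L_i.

Base case: L_0 = 12 = 3·4, so 3 | L_0.
Assume 3 | L_r, so L_r = 3t for some integer t.
Then L_{r+1} = 2L_r + 6 = 2·(3t) + 6 = 3(2t + 2), so 3 | L_{r+1}.
Hence 3 | L_i for every i ≥ 0, by induction.

3 | L_i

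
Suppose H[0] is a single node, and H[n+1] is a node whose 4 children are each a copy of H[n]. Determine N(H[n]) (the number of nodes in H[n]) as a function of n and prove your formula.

Claim: N(H[n]) = (4^{n+1} − 1)/3.

Base case: N(H[0]) = 1, and (4^{0+1} − 1)/3 = 1.
Assume N(H[k]) = (4^{k+1} − 1)/3.
Then N(H[k+1]) = 1 + 4N(H[k]) = 1 + 4·(4^{k+1} − 1)/3 = 1 + (4^{k+2} − 4)/3 = (3 + 4^{k+2} − 4)/3 = (4^{k+2} − 1)/3.
Hence N(H[n]) = (4^{n+1} − 1)/3 for every n ≥ 0, by induction.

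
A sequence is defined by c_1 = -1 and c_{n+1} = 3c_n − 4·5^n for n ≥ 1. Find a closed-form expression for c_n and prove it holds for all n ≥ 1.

Claim: c_n = 3·3^n − 2·5^n.

Base case: c_1 = -1, and 3·3^1 − 2·5^1 = 9 − 10 = -1.
Assume c_m = 3·3^m − 2·5^m for some m ≥ 1.
Then c_{m+1} = 3c_m − 4·5^m = 3·(3·3^m − 2·5^m) − 4·5^m = 3·3^{m+1} − 6·5^m − 4·5^m = 3·3^{m+1} − 10·5^m = 3·3^{m+1} − 2·5^{m+1}.
By induction, c_n = 3·3^n − 2·5^n for all n ≥ 1.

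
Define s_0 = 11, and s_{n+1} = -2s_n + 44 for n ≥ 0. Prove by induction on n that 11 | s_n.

Base case: s_0 = 11 = 11·1, so 11 | s_0.
Assume 11 | s_j, so s_j = 11t for some integer t.
Then s_{j+1} = -2s_j + 44 = -2·(11t) + 44 = 11(-2t + 4), so 11 | s_{j+1}.
This completes the inductive step, so 11 | s_n for all n ≥ 0.

11 | s_n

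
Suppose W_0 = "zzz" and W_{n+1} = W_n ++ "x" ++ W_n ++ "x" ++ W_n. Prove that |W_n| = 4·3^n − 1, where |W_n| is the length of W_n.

Base case: |W_0| = 3, and 4·3^0 − 1 = 3.
Assume |W_k| = 4·3^k − 1.
Then |W_{k+1}| = 3|W_k| + 2 = 3(4·3^k − 1) + 2 = 4·3^{k+1} − 3 + 2 = 4·3^{k+1} − 1.
By induction, |W_n| = 4·3^n − 1 for all n ≥ 0.

|W_n| = 4·3^n − 1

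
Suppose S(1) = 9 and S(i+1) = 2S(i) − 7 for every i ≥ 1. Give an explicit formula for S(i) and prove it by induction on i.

Claim: S(i) = 2^i + 7.

Base case: S(1) = 9, and 2^1 + 7 = 2 + 7 = 9.
Assume S(r) = 2^r + 7 for some r ≥ 1.
Then S(r+1) = 2S(r) − 7 = 2·(2^r + 7) − 7 = 2^{r+1} + 14 − 7 = 2^{r+1} + 7.
This completes the inductive step, so S(i) = 2^i + 7 for all i ≥ 1.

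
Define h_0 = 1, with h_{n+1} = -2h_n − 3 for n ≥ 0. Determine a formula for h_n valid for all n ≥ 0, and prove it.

Claim: h_n = 2·(-2)^n − 1.

Base case: h_0 = 1, and 2·(-2)^0 − 1 = 2 − 1 = 1.
Assume h_k = 2·(-2)^k − 1 for some k ≥ 0.
Then h_{k+1} = -2h_k − 3 = -2·(2·(-2)^k − 1) − 3 = -4·(-2)^k + 2 − 3 = 2·(-2)^{k+1} − 1.
Hence h_n = 2·(-2)^n − 1 for every n ≥ 0, by induction.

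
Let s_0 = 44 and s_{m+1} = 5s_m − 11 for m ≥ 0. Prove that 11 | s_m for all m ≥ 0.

Base case: s_0 = 44 = 11·4, so 11 | s_0.
Assume 11 | s_r, so s_r = 11t for some integer t.
Then s_{r+1} = 5s_r − 11 = 5·(11t) − 11 = 11(5t − 1), so 11 | s_{r+1}.
This completes the inductive step, so 11 | s_m for all m ≥ 0.

11 | s_m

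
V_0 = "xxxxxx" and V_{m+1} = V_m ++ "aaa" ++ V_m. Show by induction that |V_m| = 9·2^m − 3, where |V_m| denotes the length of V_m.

Base case: |V_0| = 6, and 9·2^0 − 3 = 6.
Assume |V_r| = 9·2^r − 3.
Then |V_{r+1}| = |V_r| + 3 + |V_r| = 2|V_r| + 3 = 2(9·2^r − 3) + 3 = 9·2^{r+1} − 6 + 3 = 9·2^{r+1} − 3.
So the formula holds for r+1, and by induction |V_m| = 9·2^m − 3 for all m ≥ 0.

|V_m| = 9·2^m − 3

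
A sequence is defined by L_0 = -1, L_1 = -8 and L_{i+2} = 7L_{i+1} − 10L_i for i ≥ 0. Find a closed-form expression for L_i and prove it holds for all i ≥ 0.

Claim: L_i = 2^i − 2·5^i.

Base cases: L_0 = -1 and 2^0 − 2·5^0 = -1; L_1 = -8 and 2^1 − 2·5^1 = -8.
Assume L_j = 2^j − 2·5^j for all 0 ≤ j ≤ m, where m ≥ 1.
Then L_{m+1} = 7L_m − 10L_{m−1} = 7·(2^m − 2·5^m) − 10·(2^{m−1} − 2·5^{m−1}) = (7·2 − 10)2^{m−1} − 2·(7·5 − 10)5^{m−1} = 4·2^{m−1} − 50·5^{m−1} = 2^{m+1} − 2·5^{m+1}.
This completes the inductive step, so L_i = 2^i − 2·5^i for all i ≥ 0.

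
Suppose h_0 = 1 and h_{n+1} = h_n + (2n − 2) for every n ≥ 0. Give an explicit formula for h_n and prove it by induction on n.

Claim: h_n = n^2 − 3n + 1.

Base case: h_0 = 1, and 0^2 − 3·0 + 1 = 1.
Assume h_j = j^2 − 3j + 1.
Then h_{j+1} = h_j + (2j − 2) = (j^2 − 3j + 1) + (2j − 2) = j^2 − j − 1,
and (j+1)^2 − 3·(j+1) + 1 = j^2 − j − 1.
This completes the inductive step, so h_n = n^2 − 3n + 1 for all n ≥ 0.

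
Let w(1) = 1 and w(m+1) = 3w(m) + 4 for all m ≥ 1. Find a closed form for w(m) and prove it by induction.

Claim: w(m) = 3^m − 2.

Base case: w(1) = 1, and 3^1 − 2 = 3 − 2 = 1.
Assume w(k) = 3^k − 2 for some k ≥ 1.
Then w(k+1) = 3w(k) + 4 = 3·(3^k − 2) + 4 = 3^{k+1} − 6 + 4 = 3^{k+1} − 2.
This completes the inductive step, so w(m) = 3^m − 2 for all m ≥ 1.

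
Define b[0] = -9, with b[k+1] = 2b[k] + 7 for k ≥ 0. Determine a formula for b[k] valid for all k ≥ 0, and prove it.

Claim: b[k] = -2^{k+1} − 7.

Base case: b[0] = -9, and -2^{0+1} − 7 = -2 − 7 = -9.
Assume b[m] = -2^{m+1} − 7 for some m ≥ 0.
Then b[m+1] = 2b[m] + 7 = 2·(-2^{m+1} − 7) + 7 = -2^{m+2} − 14 + 7 = -2^{m+2} − 7.
By induction, b[k] = -2^{k+1} − 7 for all k ≥ 0.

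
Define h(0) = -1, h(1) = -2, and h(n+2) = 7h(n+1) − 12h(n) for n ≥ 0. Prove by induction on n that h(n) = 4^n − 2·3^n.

Base cases: h(0) = -1 and 4^0 − 2·3^0 = -1; h(1) = -2 and 4^1 − 2·3^1 = -2.
Assume h(i) = 4^i − 2·3^i for all 0 ≤ i ≤ j, where j ≥ 1.
Then h(j+1) = 7h(j) − 12h(j−1) = 7·(4^j − 2·3^j) − 12·(4^{j−1} − 2·3^{j−1}) = (7·4 − 12)4^{j−1} − 2·(7·3 − 12)3^{j−1} = 16·4^{j−1} − 18·3^{j−1} = 4^{j+1} − 2·3^{j+1}.
So the formula holds for j+1, and by strong induction h(n) = 4^n − 2·3^n for all n ≥ 0.

h(n) = 4^n − 2·3^n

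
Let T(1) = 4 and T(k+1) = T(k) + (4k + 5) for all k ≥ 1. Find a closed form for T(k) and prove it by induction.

Claim: T(k) = 2k^2 + 3k − 1.

Base case: T(1) = 4, and 2·1^2 + 3·1 − 1 = 4.
Assume T(j) = 2j^2 + 3j − 1.
Then T(j+1) = T(j) + (4j + 5) = (2j^2 + 3j − 1) + (4j + 5) = 2j^2 + 7j + 4,
and 2·(j+1)^2 + 3·(j+1) − 1 = 2j^2 + 7j + 4.
By induction, T(k) = 2k^2 + 3k − 1 for all k ≥ 1.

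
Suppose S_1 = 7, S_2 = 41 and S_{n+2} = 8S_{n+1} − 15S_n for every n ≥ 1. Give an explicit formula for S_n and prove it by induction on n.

Claim: S_n = 2·5^n − 3^n.

Base cases: S_1 = 7 and 2·5^1 − 3^1 = 7; S_2 = 41 and 2·5^2 − 3^2 = 41.
Assume S_i = 2·5^i − 3^i for all 1 ≤ i ≤ j, where j ≥ 2.
Then S_{j+1} = 8S_j − 15S_{j−1} = 8·(2·5^j − 3^j) − 15·(2·5^{j−1} − 3^{j−1}) = 2·(8·5 − 15)5^{j−1} − (8·3 − 15)3^{j−1} = 50·5^{j−1} − 9·3^{j−1} = 2·5^{j+1} − 3^{j+1}.
This completes the inductive step, so S_n = 2·5^n − 3^n for all n ≥ 1.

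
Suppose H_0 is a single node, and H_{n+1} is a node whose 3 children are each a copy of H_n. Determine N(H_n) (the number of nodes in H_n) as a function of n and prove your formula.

Claim: N(H_n) = (3^{n+1} − 1)/2.

Base case: N(H_0) = 1, and (3^{0+1} − 1)/2 = 1.
Assume N(H_m) = (3^{m+1} − 1)/2.
Then N(H_{m+1}) = 1 + 3N(H_m) = 1 + 3·(3^{m+1} − 1)/2 = 1 + (3^{m+2} − 3)/2 = (2 + 3^{m+2} − 3)/2 = (3^{m+2} − 1)/2.
So the formula holds for m+1, and by induction N(H_n) = (3^{n+1} − 1)/2 for all n ≥ 0.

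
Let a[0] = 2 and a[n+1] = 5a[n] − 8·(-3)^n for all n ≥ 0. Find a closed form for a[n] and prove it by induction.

Claim: a[n] = 5^n + (-3)^n.

Base case: a[0] = 2, and 5^0 + (-3)^0 = 1 + 1 = 2.
Assume a[k] = 5^k + (-3)^k for some k ≥ 0.
Then a[k+1] = 5a[k] − 8·(-3)^k = 5·(5^k + (-3)^k) − 8·(-3)^k = 5^{k+1} + 5·(-3)^k − 8·(-3)^k = 5^{k+1} − 3·(-3)^k = 5^{k+1} + (-3)^{k+1}.
So the formula holds for k+1, and by induction a[n] = 5^n + (-3)^n for all n ≥ 0.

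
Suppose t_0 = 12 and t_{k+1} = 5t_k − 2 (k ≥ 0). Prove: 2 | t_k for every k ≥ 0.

Base case: t_0 = 12 = 2·6, so 2 | t_0.
Assume 2 | t_j, so t_j = 2s for some integer s.
Then t_{j+1} = 5t_j − 2 = 5·(2s) − 2 = 2(5s − 1), so 2 | t_{j+1}.
So the property holds for j+1, and by induction 2 | t_k for all k ≥ 0.

2 | t_k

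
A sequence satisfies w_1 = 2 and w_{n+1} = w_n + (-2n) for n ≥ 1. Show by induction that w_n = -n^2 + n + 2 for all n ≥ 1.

Base case: w_1 = 2, and -1^2 + 1 + 2 = 2.
Assume w_j = -j^2 + j + 2.
Then w_{j+1} = w_j + (-2j) = (-j^2 + j + 2) + (-2j) = -j^2 − j + 2,
and -(j+1)^2 + (j+1) + 2 = -j^2 − j + 2.
By induction, w_n = -n^2 + n + 2 for all n ≥ 1.

w_n = -n^2 + n + 2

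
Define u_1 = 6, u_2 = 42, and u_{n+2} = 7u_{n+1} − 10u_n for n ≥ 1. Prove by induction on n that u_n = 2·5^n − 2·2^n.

Base cases: u_1 = 6 and 2·5^1 − 2·2^1 = 6; u_2 = 42 and 2·5^2 − 2·2^2 = 42.
Assume u_i = 2·5^i − 2·2^i for all 1 ≤ i ≤ j, where j ≥ 2.
Then u_{j+1} = 7u_j − 10u_{j−1} = 7·(2·5^j − 2·2^j) − 10·(2·5^{j−1} − 2·2^{j−1}) = 2·(7·5 − 10)5^{j−1} − 2·(7·2 − 10)2^{j−1} = 50·5^{j−1} − 8·2^{j−1} = 2·5^{j+1} − 2·2^{j+1}.
So the formula holds for j+1, and by strong induction u_n = 2·5^n − 2·2^n for all n ≥ 1.

u_n = 2·5^n − 2·2^n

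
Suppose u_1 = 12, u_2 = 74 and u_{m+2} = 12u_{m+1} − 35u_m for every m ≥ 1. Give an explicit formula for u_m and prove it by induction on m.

Claim: u_m = 5^m + 7^m.

Base cases: u_1 = 12 and 5^1 + 7^1 = 12; u_2 = 74 and 5^2 + 7^2 = 74.
Assume u_j = 5^j + 7^j for all 1 ≤ j ≤ r, where r ≥ 2.
Then u_{r+1} = 12u_r − 35u_{r−1} = 12·(5^r + 7^r) − 35·(5^{r−1} + 7^{r−1}) = (12·5 − 35)5^{r−1} + (12·7 − 35)7^{r−1} = 25·5^{r−1} + 49·7^{r−1} = 5^{r+1} + 7^{r+1}.
So the formula holds for r+1, and by strong induction u_m = 5^m + 7^m for all m ≥ 1.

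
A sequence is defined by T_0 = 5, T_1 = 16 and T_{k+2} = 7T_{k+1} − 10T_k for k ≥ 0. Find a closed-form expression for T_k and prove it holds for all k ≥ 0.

Claim: T_k = 3·2^k + 2·5^k.

Base cases: T_0 = 5 and 3·2^0 + 2·5^0 = 5; T_1 = 16 and 3·2^1 + 2·5^1 = 16.
Assume T_i = 3·2^i + 2·5^i for all 0 ≤ i ≤ j, where j ≥ 1.
Then T_{j+1} = 7T_j − 10T_{j−1} = 7·(3·2^j + 2·5^j) − 10·(3·2^{j−1} + 2·5^{j−1}) = 3·(7·2 − 10)2^{j−1} + 2·(7·5 − 10)5^{j−1} = 12·2^{j−1} + 50·5^{j−1} = 3·2^{j+1} + 2·5^{j+1}.
This completes the inductive step, so T_k = 3·2^k + 2·5^k for all k ≥ 0.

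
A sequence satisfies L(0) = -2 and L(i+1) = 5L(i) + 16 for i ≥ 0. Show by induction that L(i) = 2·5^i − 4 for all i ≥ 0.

Base case: L(0) = -2, and 2·5^0 − 4 = 2 − 4 = -2.
Assume L(r) = 2·5^r − 4 for some r ≥ 0.
Then L(r+1) = 5L(r) + 16 = 5·(2·5^r − 4) + 16 = 10·5^r − 20 + 16 = 2·5^{r+1} − 4.
By induction, L(i) = 2·5^i − 4 for all i ≥ 0.

L(i) = 2·5^i − 4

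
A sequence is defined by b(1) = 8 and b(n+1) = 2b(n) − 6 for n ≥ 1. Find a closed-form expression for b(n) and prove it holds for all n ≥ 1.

Claim: b(n) = 2^n + 6.

Base case: b(1) = 8, and 2^1 + 6 = 2 + 6 = 8.
Assume b(m) = 2^m + 6 for some m ≥ 1.
Then b(m+1) = 2b(m) − 6 = 2·(2^m + 6) − 6 = 2^{m+1} + 12 − 6 = 2^{m+1} + 6.
So the formula holds for m+1, and by induction b(n) = 2^n + 6 for all n ≥ 1.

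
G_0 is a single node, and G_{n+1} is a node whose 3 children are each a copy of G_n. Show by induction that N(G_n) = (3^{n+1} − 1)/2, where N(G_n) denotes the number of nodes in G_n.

Base case: N(G_0) = 1, and (3^{0+1} − 1)/2 = 1.
Assume N(G_j) = (3^{j+1} − 1)/2.
Then N(G_{j+1}) = 1 + 3N(G_j) = 1 + 3·(3^{j+1} − 1)/2 = 1 + (3^{j+2} − 3)/2 = (2 + 3^{j+2} − 3)/2 = (3^{j+2} − 1)/2.
This completes the inductive step, so N(G_n) = (3^{n+1} − 1)/2 for all n ≥ 0.

N(G_n) = (3^{n+1} − 1)/2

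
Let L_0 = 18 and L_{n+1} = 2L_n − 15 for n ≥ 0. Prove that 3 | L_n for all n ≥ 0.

Base case: L_0 = 18 = 3·6, so 3 | L_0.
Assume 3 | L_r, so L_r = 3t for some integer t.
Then L_{r+1} = 2L_r − 15 = 2·(3t) − 15 = 3(2t − 5), so 3 | L_{r+1}.
Hence 3 | L_n for every n ≥ 0, by induction.

3 | L_n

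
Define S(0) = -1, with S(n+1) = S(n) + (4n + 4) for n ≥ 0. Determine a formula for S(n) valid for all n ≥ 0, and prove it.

Claim: S(n) = 2n^2 + 2n − 1.

Base case: S(0) = -1, and 2·0^2 + 2·0 − 1 = -1.
Assume S(m) = 2m^2 + 2m − 1.
Then S(m+1) = S(m) + (4m + 4) = (2m^2 + 2m − 1) + (4m + 4) = 2m^2 + 6m + 3,
and 2·(m+1)^2 + 2·(m+1) − 1 = 2m^2 + 6m + 3.
Hence S(n) = 2n^2 + 2n − 1 for every n ≥ 0, by induction.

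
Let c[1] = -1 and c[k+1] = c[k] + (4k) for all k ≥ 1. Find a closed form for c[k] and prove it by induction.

Claim: c[k] = 2k^2 − 2k − 1.

Base case: c[1] = -1, and 2·1^2 − 2·1 − 1 = -1.
Assume c[m] = 2m^2 − 2m − 1.
Then c[m+1] = c[m] + (4m) = (2m^2 − 2m − 1) + (4m) = 2m^2 + 2m − 1,
and 2·(m+1)^2 − 2·(m+1) − 1 = 2m^2 + 2m − 1.
By induction, c[k] = 2k^2 − 2k − 1 for all k ≥ 1.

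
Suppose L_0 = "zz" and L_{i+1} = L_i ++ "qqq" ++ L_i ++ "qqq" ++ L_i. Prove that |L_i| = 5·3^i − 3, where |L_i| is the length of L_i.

Base case: |L_0| = 2, and 5·3^0 − 3 = 2.
Assume |L_m| = 5·3^m − 3.
Then |L_{m+1}| = 3|L_m| + 6 = 3(5·3^m − 3) + 6 = 5·3^{m+1} − 9 + 6 = 5·3^{m+1} − 3.
So the formula holds for m+1, and by induction |L_i| = 5·3^i − 3 for all i ≥ 0.

|L_i| = 5·3^i − 3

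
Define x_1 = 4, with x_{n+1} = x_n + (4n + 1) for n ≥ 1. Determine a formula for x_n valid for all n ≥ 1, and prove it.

Claim: x_n = 2n^2 − n + 3.

Base case: x_1 = 4, and 2·1^2 − 1 + 3 = 4.
Assume x_k = 2k^2 − k + 3.
Then x_{k+1} = x_k + (4k + 1) = (2k^2 − k + 3) + (4k + 1) = 2k^2 + 3k + 4,
and 2·(k+1)^2 − (k+1) + 3 = 2k^2 + 3k + 4.
By induction, x_n = 2n^2 − n + 3 for all n ≥ 1.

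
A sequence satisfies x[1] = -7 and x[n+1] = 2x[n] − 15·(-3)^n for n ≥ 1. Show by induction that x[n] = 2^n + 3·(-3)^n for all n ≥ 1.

Base case: x[1] = -7, and 2^1 + 3·(-3)^1 = 2 − 9 = -7.
Assume x[m] = 2^m + 3·(-3)^m for some m ≥ 1.
Then x[m+1] = 2x[m] − 15·(-3)^m = 2·(2^m + 3·(-3)^m) − 15·(-3)^m = 2^{m+1} + 6·(-3)^m − 15·(-3)^m = 2^{m+1} − 9·(-3)^m = 2^{m+1} + 3·(-3)^{m+1}.
Hence x[n] = 2^n + 3·(-3)^n for every n ≥ 1, by induction.

x[n] = 2^n + 3·(-3)^n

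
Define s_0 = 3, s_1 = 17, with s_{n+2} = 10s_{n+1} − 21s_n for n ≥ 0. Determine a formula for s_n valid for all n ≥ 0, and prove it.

Claim: s_n = 3^n + 2·7^n.

Base cases: s_0 = 3 and 3^0 + 2·7^0 = 3; s_1 = 17 and 3^1 + 2·7^1 = 17.
Assume s_j = 3^j + 2·7^j for all 0 ≤ j ≤ k, where k ≥ 1.
Then s_{k+1} = 10s_k − 21s_{k−1} = 10·(3^k + 2·7^k) − 21·(3^{k−1} + 2·7^{k−1}) = (10·3 − 21)3^{k−1} + 2·(10·7 − 21)7^{k−1} = 9·3^{k−1} + 98·7^{k−1} = 3^{k+1} + 2·7^{k+1}.
This completes the inductive step, so s_n = 3^n + 2·7^n for all n ≥ 0.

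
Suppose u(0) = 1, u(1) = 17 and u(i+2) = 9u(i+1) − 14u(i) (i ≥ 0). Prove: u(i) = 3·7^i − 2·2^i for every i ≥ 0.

Base cases: u(0) = 1 and 3·7^0 − 2·2^0 = 1; u(1) = 17 and 3·7^1 − 2·2^1 = 17.
Assume u(t) = 3·7^t − 2·2^t for all 0 ≤ t ≤ j, where j ≥ 1.
Then u(j+1) = 9u(j) − 14u(j−1) = 9·(3·7^j − 2·2^j) − 14·(3·7^{j−1} − 2·2^{j−1}) = 3·(9·7 − 14)7^{j−1} − 2·(9·2 − 14)2^{j−1} = 147·7^{j−1} − 8·2^{j−1} = 3·7^{j+1} − 2·2^{j+1}.
This completes the inductive step, so u(i) = 3·7^i − 2·2^i for all i ≥ 0.

u(i) = 3·7^i − 2·2^i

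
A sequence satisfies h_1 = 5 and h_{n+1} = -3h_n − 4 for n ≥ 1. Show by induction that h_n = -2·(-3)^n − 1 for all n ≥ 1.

Base case: h_1 = 5, and -2·(-3)^1 − 1 = 6 − 1 = 5.
Assume h_k = -2·(-3)^k − 1 for some k ≥ 1.
Then h_{k+1} = -3h_k − 4 = -3·(-2·(-3)^k − 1) − 4 = 6·(-3)^k + 3 − 4 = -2·(-3)^{k+1} − 1.
Hence h_n = -2·(-3)^n − 1 for every n ≥ 1, by induction.

h_n = -2·(-3)^n − 1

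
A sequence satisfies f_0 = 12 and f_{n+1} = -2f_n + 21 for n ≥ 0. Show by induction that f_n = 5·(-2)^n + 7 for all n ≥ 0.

Base case: f_0 = 12, and 5·(-2)^0 + 7 = 5 + 7 = 12.
Assume f_k = 5·(-2)^k + 7 for some k ≥ 0.
Then f_{k+1} = -2f_k + 21 = -2·(5·(-2)^k + 7) + 21 = -10·(-2)^k − 14 + 21 = 5·(-2)^{k+1} + 7.
By induction, f_n = 5·(-2)^n + 7 for all n ≥ 0.

f_n = 5·(-2)^n + 7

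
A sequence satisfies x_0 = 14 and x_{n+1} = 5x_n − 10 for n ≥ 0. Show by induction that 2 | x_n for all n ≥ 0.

Base case: x_0 = 14 = 2·7, so 2 | x_0.
Assume 2 | x_m, so x_m = 2t for some integer t.
Then x_{m+1} = 5x_m − 10 = 5·(2t) − 10 = 2(5t − 5), so 2 | x_{m+1}.
This completes the inductive step, so 2 | x_n for all n ≥ 0.

2 | x_n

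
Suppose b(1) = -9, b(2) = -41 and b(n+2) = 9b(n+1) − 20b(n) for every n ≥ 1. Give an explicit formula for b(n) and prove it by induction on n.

Claim: b(n) = -4^n − 5^n.

Base cases: b(1) = -9 and -4^1 − 5^1 = -9; b(2) = -41 and -4^2 − 5^2 = -41.
Assume b(j) = -4^j − 5^j for all 1 ≤ j ≤ r, where r ≥ 2.
Then b(r+1) = 9b(r) − 20b(r−1) = 9·(-4^r − 5^r) − 20·(-4^{r−1} − 5^{r−1}) = -(9·4 − 20)4^{r−1} − (9·5 − 20)5^{r−1} = -16·4^{r−1} − 25·5^{r−1} = -4^{r+1} − 5^{r+1}.
Hence b(n) = -4^n − 5^n for every n ≥ 1, by strong induction.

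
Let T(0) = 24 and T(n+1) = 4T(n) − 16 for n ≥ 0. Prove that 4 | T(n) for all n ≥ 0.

Base case: T(0) = 24 = 4·6, so 4 | T(0).
Assume 4 | T(r), so T(r) = 4t for some integer t.
Then T(r+1) = 4T(r) − 16 = 4·(4t) − 16 = 4(4t − 4), so 4 | T(r+1).
By induction, 4 | T(n) for all n ≥ 0.

4 | T(n)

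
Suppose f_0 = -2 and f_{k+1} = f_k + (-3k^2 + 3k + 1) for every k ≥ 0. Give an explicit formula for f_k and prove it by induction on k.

Claim: f_k = -k^3 + 3k^2 − k − 2.

Base case: f_0 = -2, and -0^3 + 3·0^2 − 0 − 2 = -2.
Assume f_m = -m^3 + 3m^2 − m − 2.
Then f_{m+1} = f_m + (-3m^2 + 3m + 1) = (-m^3 + 3m^2 − m − 2) + (-3m^2 + 3m + 1) = -m^3 + 2m − 1,
and -(m+1)^3 + 3·(m+1)^2 − (m+1) − 2 = -m^3 + 2m − 1.
Hence f_k = -k^3 + 3k^2 − k − 2 for every k ≥ 0, by induction.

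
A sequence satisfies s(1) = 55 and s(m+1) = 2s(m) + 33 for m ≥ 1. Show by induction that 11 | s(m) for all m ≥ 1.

Base case: s(1) = 55 = 11·5, so 11 | s(1).
Assume 11 | s(j), so s(j) = 11t for some integer t.
Then s(j+1) = 2s(j) + 33 = 2·(11t) + 33 = 11(2t + 3), so 11 | s(j+1).
Hence 11 | s(m) for every m ≥ 1, by induction.

11 | s(m)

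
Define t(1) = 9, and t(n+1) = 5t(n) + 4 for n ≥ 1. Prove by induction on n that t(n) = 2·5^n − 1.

Base case: t(1) = 9, and 2·5^1 − 1 = 10 − 1 = 9.
Assume t(j) = 2·5^j − 1 for some j ≥ 1.
Then t(j+1) = 5t(j) + 4 = 5·(2·5^j − 1) + 4 = 10·5^j − 5 + 4 = 2·5^{j+1} − 1.
This completes the inductive step, so t(n) = 2·5^n − 1 for all n ≥ 1.

t(n) = 2·5^n − 1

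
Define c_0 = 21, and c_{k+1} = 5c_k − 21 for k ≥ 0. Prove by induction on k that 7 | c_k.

Base case: c_0 = 21 = 7·3, so 7 | c_0.
Assume 7 | c_m, so c_m = 7t for some integer t.
Then c_{m+1} = 5c_m − 21 = 5·(7t) − 21 = 7(5t − 3), so 7 | c_{m+1}.
Hence 7 | c_k for every k ≥ 0, by induction.

7 | c_k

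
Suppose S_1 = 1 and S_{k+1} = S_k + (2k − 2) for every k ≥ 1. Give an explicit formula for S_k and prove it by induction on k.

Claim: S_k = k^2 − 3k + 3.

Base case: S_1 = 1, and 1^2 − 3·1 + 3 = 1.
Assume S_m = m^2 − 3m + 3.
Then S_{m+1} = S_m + (2m − 2) = (m^2 − 3m + 3) + (2m − 2) = m^2 − m + 1,
and (m+1)^2 − 3·(m+1) + 3 = m^2 − m + 1.
By induction, S_k = k^2 − 3k + 3 for all k ≥ 1.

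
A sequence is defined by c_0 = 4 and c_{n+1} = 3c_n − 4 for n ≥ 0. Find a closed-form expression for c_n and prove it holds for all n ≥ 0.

Claim: c_n = 2·3^n + 2.

Base case: c_0 = 4, and 2·3^0 + 2 = 2 + 2 = 4.
Assume c_r = 2·3^r + 2 for some r ≥ 0.
Then c_{r+1} = 3c_r − 4 = 3·(2·3^r + 2) − 4 = 6·3^r + 6 − 4 = 2·3^{r+1} + 2.
Hence c_n = 2·3^n + 2 for every n ≥ 0, by induction.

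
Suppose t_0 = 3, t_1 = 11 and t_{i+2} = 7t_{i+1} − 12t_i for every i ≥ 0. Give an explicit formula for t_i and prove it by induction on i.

Claim: t_i = 3^i + 2·4^i.

Base cases: t_0 = 3 and 3^0 + 2·4^0 = 3; t_1 = 11 and 3^1 + 2·4^1 = 11.
Assume t_j = 3^j + 2·4^j for all 0 ≤ j ≤ k, where k ≥ 1.
Then t_{k+1} = 7t_k − 12t_{k−1} = 7·(3^k + 2·4^k) − 12·(3^{k−1} + 2·4^{k−1}) = (7·3 − 12)3^{k−1} + 2·(7·4 − 12)4^{k−1} = 9·3^{k−1} + 32·4^{k−1} = 3^{k+1} + 2·4^{k+1}.
This completes the inductive step, so t_i = 3^i + 2·4^i for all i ≥ 0.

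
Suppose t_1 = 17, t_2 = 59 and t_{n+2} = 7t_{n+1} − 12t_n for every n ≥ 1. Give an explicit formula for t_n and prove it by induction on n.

Claim: t_n = 3·3^n + 2·4^n.

Base cases: t_1 = 17 and 3·3^1 + 2·4^1 = 17; t_2 = 59 and 3·3^2 + 2·4^2 = 59.
Assume t_j = 3·3^j + 2·4^j for all 1 ≤ j ≤ m, where m ≥ 2.
Then t_{m+1} = 7t_m − 12t_{m−1} = 7·(3·3^m + 2·4^m) − 12·(3·3^{m−1} + 2·4^{m−1}) = 3·(7·3 − 12)3^{m−1} + 2·(7·4 − 12)4^{m−1} = 27·3^{m−1} + 32·4^{m−1} = 3·3^{m+1} + 2·4^{m+1}.
This completes the inductive step, so t_n = 3·3^n + 2·4^n for all n ≥ 1.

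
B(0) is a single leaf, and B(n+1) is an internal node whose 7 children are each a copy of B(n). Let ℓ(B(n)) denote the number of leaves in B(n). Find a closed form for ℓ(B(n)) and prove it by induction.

Claim: ℓ(B(n)) = 7^n.

Base case: ℓ(B(0)) = 1, and 7^0 = 1.
Assume ℓ(B(k)) = 7^k.
Then ℓ(B(k+1)) = 7·ℓ(B(k)) = 7·7^k = 7^{k+1}.
By induction, ℓ(B(n)) = 7^n for all n ≥ 0.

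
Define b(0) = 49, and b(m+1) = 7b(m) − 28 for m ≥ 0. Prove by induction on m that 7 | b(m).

Base case: b(0) = 49 = 7·7, so 7 | b(0).
Assume 7 | b(j), so b(j) = 7t for some integer t.
Then b(j+1) = 7b(j) − 28 = 7·(7t) − 28 = 7(7t − 4), so 7 | b(j+1).
This completes the inductive step, so 7 | b(m) for all m ≥ 0.

7 | b(m)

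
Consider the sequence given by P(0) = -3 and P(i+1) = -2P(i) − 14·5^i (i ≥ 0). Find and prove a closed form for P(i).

Claim: P(i) = -(-2)^i − 2·5^i.

Base case: P(0) = -3, and -(-2)^0 − 2·5^0 = -1 − 2 = -3.
Assume P(j) = -(-2)^j − 2·5^j for some j ≥ 0.
Then P(j+1) = -2P(j) − 14·5^j = -2·(-(-2)^j − 2·5^j) − 14·5^j = -(-2)^{j+1} + 4·5^j − 14·5^j = -(-2)^{j+1} − 10·5^j = -(-2)^{j+1} − 2·5^{j+1}.
By induction, P(i) = -(-2)^i − 2·5^i for all i ≥ 0.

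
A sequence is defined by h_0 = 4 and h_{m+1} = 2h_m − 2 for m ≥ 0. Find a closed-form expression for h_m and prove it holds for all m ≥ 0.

Claim: h_m = 2^{m+1} + 2.

Base case: h_0 = 4, and 2^{0+1} + 2 = 2 + 2 = 4.
Assume h_j = 2^{j+1} + 2 for some j ≥ 0.
Then h_{j+1} = 2h_j − 2 = 2·(2^{j+1} + 2) − 2 = 2^{j+2} + 4 − 2 = 2^{j+2} + 2.
So the formula holds for j+1, and by induction h_m = 2^{m+1} + 2 for all m ≥ 0.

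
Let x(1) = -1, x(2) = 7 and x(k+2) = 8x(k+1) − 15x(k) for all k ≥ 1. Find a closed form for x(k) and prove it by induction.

Claim: x(k) = 5^k − 2·3^k.

Base cases: x(1) = -1 and 5^1 − 2·3^1 = -1; x(2) = 7 and 5^2 − 2·3^2 = 7.
Assume x(i) = 5^i − 2·3^i for all 1 ≤ i ≤ j, where j ≥ 2.
Then x(j+1) = 8x(j) − 15x(j−1) = 8·(5^j − 2·3^j) − 15·(5^{j−1} − 2·3^{j−1}) = (8·5 − 15)5^{j−1} − 2·(8·3 − 15)3^{j−1} = 25·5^{j−1} − 18·3^{j−1} = 5^{j+1} − 2·3^{j+1}.
This completes the inductive step, so x(k) = 5^k − 2·3^k for all k ≥ 1.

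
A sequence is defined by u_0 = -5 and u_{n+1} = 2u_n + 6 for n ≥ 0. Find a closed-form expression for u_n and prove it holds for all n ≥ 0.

Claim: u_n = 2^n − 6.

Base case: u_0 = -5, and 2^0 − 6 = 1 − 6 = -5.
Assume u_m = 2^m − 6 for some m ≥ 0.
Then u_{m+1} = 2u_m + 6 = 2·(2^m − 6) + 6 = 2^{m+1} − 12 + 6 = 2^{m+1} − 6.
Hence u_n = 2^n − 6 for every n ≥ 0, by induction.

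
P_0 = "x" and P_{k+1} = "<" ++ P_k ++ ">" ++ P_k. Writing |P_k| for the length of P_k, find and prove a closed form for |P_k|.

Claim: |P_k| = 3·2^k − 2.

Base case: |P_0| = 1, and 3·2^0 − 2 = 1.
Assume |P_j| = 3·2^j − 2.
Then |P_{j+1}| = 1 + |P_j| + 1 + |P_j| = 2|P_j| + 2 = 2(3·2^j − 2) + 2 = 3·2^{j+1} − 4 + 2 = 3·2^{j+1} − 2.
So the formula holds for j+1, and by induction |P_k| = 3·2^k − 2 for all k ≥ 0.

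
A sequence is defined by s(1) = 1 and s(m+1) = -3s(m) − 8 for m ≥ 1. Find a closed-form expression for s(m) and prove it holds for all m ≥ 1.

Claim: s(m) = -(-3)^m − 2.

Base case: s(1) = 1, and -(-3)^1 − 2 = 3 − 2 = 1.
Assume s(j) = -(-3)^j − 2 for some j ≥ 1.
Then s(j+1) = -3s(j) − 8 = -3·(-(-3)^j − 2) − 8 = 3·(-3)^j + 6 − 8 = -(-3)^{j+1} − 2.
This completes the inductive step, so s(m) = -(-3)^m − 2 for all m ≥ 1.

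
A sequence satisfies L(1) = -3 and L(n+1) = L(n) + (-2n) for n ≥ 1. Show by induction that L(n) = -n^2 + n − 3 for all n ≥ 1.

Base case: L(1) = -3, and -1^2 + 1 − 3 = -3.
Assume L(m) = -m^2 + m − 3.
Then L(m+1) = L(m) + (-2m) = (-m^2 + m − 3) + (-2m) = -m^2 − m − 3,
and -(m+1)^2 + (m+1) − 3 = -m^2 − m − 3.
By induction, L(n) = -n^2 + n − 3 for all n ≥ 1.

L(n) = -n^2 + n − 3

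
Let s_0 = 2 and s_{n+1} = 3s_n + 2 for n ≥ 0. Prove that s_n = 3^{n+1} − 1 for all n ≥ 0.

Base case: s_0 = 2, and 3^{0+1} − 1 = 3 − 1 = 2.
Assume s_m = 3^{m+1} − 1 for some m ≥ 0.
Then s_{m+1} = 3s_m + 2 = 3·(3^{m+1} − 1) + 2 = 3^{m+2} − 3 + 2 = 3^{m+2} − 1.
Hence s_n = 3^{n+1} − 1 for every n ≥ 0, by induction.

s_n = 3^{n+1} − 1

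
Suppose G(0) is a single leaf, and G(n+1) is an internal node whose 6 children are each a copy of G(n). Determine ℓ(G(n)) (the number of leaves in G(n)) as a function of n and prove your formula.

Claim: ℓ(G(n)) = 6^n.

Base case: ℓ(G(0)) = 1, and 6^0 = 1.
Assume ℓ(G(r)) = 6^r.
Then ℓ(G(r+1)) = 6·ℓ(G(r)) = 6·6^r = 6^{r+1}.
By induction, ℓ(G(n)) = 6^n for all n ≥ 0.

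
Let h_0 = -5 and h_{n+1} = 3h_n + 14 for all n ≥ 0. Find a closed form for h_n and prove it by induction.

Claim: h_n = 2·3^n − 7.

Base case: h_0 = -5, and 2·3^0 − 7 = 2 − 7 = -5.
Assume h_j = 2·3^j − 7 for some j ≥ 0.
Then h_{j+1} = 3h_j + 14 = 3·(2·3^j − 7) + 14 = 6·3^j − 21 + 14 = 2·3^{j+1} − 7.
So the formula holds for j+1, and by induction h_n = 2·3^n − 7 for all n ≥ 0.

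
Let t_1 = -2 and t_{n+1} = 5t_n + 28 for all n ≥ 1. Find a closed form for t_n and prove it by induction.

Claim: t_n = 5^n − 7.

Base case: t_1 = -2, and 5^1 − 7 = 5 − 7 = -2.
Assume t_k = 5^k − 7 for some k ≥ 1.
Then t_{k+1} = 5t_k + 28 = 5·(5^k − 7) + 28 = 5^{k+1} − 35 + 28 = 5^{k+1} − 7.
Hence t_n = 5^n − 7 for every n ≥ 1, by induction.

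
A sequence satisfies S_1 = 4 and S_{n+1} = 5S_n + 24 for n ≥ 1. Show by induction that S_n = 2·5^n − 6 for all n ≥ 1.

Base case: S_1 = 4, and 2·5^1 − 6 = 10 − 6 = 4.
Assume S_j = 2·5^j − 6 for some j ≥ 1.
Then S_{j+1} = 5S_j + 24 = 5·(2·5^j − 6) + 24 = 10·5^j − 30 + 24 = 2·5^{j+1} − 6.
Hence S_n = 2·5^n − 6 for every n ≥ 1, by induction.

S_n = 2·5^n − 6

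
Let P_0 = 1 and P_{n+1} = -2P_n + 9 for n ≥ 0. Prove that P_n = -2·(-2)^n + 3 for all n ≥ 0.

Base case: P_0 = 1, and -2·(-2)^0 + 3 = -2 + 3 = 1.
Assume P_k = -2·(-2)^k + 3 for some k ≥ 0.
Then P_{k+1} = -2P_k + 9 = -2·(-2·(-2)^k + 3) + 9 = 4·(-2)^k − 6 + 9 = -2·(-2)^{k+1} + 3.
This completes the inductive step, so P_n = -2·(-2)^n + 3 for all n ≥ 0.

P_n = -2·(-2)^n + 3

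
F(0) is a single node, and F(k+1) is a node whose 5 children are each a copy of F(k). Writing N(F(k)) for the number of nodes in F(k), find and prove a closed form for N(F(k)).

Claim: N(F(k)) = (5^{k+1} − 1)/4.

Base case: N(F(0)) = 1, and (5^{0+1} − 1)/4 = 1.
Assume N(F(j)) = (5^{j+1} − 1)/4.
Then N(F(j+1)) = 1 + 5N(F(j)) = 1 + 5·(5^{j+1} − 1)/4 = 1 + (5^{j+2} − 5)/4 = (4 + 5^{j+2} − 5)/4 = (5^{j+2} − 1)/4.
By induction, N(F(k)) = (5^{k+1} − 1)/4 for all k ≥ 0.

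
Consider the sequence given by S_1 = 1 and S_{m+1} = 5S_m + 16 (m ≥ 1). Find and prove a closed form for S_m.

Claim: S_m = 5^m − 4.

Base case: S_1 = 1, and 5^1 − 4 = 5 − 4 = 1.
Assume S_r = 5^r − 4 for some r ≥ 1.
Then S_{r+1} = 5S_r + 16 = 5·(5^r − 4) + 16 = 5^{r+1} − 20 + 16 = 5^{r+1} − 4.
By induction, S_m = 5^m − 4 for all m ≥ 1.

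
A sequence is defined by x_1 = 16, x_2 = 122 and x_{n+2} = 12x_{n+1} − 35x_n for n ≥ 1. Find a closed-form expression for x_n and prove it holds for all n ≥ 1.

Claim: x_n = 3·7^n − 5^n.

Base cases: x_1 = 16 and 3·7^1 − 5^1 = 16; x_2 = 122 and 3·7^2 − 5^2 = 122.
Assume x_j = 3·7^j − 5^j for all 1 ≤ j ≤ k, where k ≥ 2.
Then x_{k+1} = 12x_k − 35x_{k−1} = 12·(3·7^k − 5^k) − 35·(3·7^{k−1} − 5^{k−1}) = 3·(12·7 − 35)7^{k−1} − (12·5 − 35)5^{k−1} = 147·7^{k−1} − 25·5^{k−1} = 3·7^{k+1} − 5^{k+1}.
By strong induction, x_n = 3·7^n − 5^n for all n ≥ 1.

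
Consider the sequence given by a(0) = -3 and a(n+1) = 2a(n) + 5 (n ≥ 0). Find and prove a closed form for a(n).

Claim: a(n) = 2^{n+1} − 5.

Base case: a(0) = -3, and 2^{0+1} − 5 = 2 − 5 = -3.
Assume a(j) = 2^{j+1} − 5 for some j ≥ 0.
Then a(j+1) = 2a(j) + 5 = 2·(2^{j+1} − 5) + 5 = 2^{j+2} − 10 + 5 = 2^{j+2} − 5.
So the formula holds for j+1, and by induction a(n) = 2^{n+1} − 5 for all n ≥ 0.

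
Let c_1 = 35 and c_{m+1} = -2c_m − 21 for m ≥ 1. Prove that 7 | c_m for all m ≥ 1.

Base case: c_1 = 35 = 7·5, so 7 | c_1.
Assume 7 | c_k, so c_k = 7t for some integer t.
Then c_{k+1} = -2c_k − 21 = -2·(7t) − 21 = 7(-2t − 3), so 7 | c_{k+1}.
So the property holds for k+1, and by induction 7 | c_m for all m ≥ 1.

7 | c_m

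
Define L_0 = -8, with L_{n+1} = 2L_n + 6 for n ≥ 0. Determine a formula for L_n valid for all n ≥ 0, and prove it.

Claim: L_n = -2^{n+1} − 6.

Base case: L_0 = -8, and -2^{0+1} − 6 = -2 − 6 = -8.
Assume L_k = -2^{k+1} − 6 for some k ≥ 0.
Then L_{k+1} = 2L_k + 6 = 2·(-2^{k+1} − 6) + 6 = -2^{k+2} − 12 + 6 = -2^{k+2} − 6.
By induction, L_n = -2^{n+1} − 6 for all n ≥ 0.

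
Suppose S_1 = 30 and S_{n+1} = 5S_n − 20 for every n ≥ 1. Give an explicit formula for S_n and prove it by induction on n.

Claim: S_n = 5^{n+1} + 5.

Base case: S_1 = 30, and 5^{1+1} + 5 = 25 + 5 = 30.
Assume S_j = 5^{j+1} + 5 for some j ≥ 1.
Then S_{j+1} = 5S_j − 20 = 5·(5^{j+1} + 5) − 20 = 5^{j+2} + 25 − 20 = 5^{j+2} + 5.
By induction, S_n = 5^{n+1} + 5 for all n ≥ 1.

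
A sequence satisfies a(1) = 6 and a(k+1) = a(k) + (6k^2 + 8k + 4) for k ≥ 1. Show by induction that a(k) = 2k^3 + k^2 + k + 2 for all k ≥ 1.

Base case: a(1) = 6, and 2·1^3 + 1^2 + 1 + 2 = 6.
Assume a(r) = 2r^3 + r^2 + r + 2.
Then a(r+1) = a(r) + (6r^2 + 8r + 4) = (2r^3 + r^2 + r + 2) + (6r^2 + 8r + 4) = 2r^3 + 7r^2 + 9r + 6,
and 2·(r+1)^3 + (r+1)^2 + (r+1) + 2 = 2r^3 + 7r^2 + 9r + 6.
This completes the inductive step, so a(k) = 2k^3 + k^2 + k + 2 for all k ≥ 1.

a(k) = 2k^3 + k^2 + k + 2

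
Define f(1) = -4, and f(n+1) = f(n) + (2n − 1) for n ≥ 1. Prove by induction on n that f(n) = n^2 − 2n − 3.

Base case: f(1) = -4, and 1^2 − 2·1 − 3 = -4.
Assume f(m) = m^2 − 2m − 3.
Then f(m+1) = f(m) + (2m − 1) = (m^2 − 2m − 3) + (2m − 1) = m^2 − 4,
and (m+1)^2 − 2·(m+1) − 3 = m^2 − 4.
This completes the inductive step, so f(n) = n^2 − 2n − 3 for all n ≥ 1.

f(n) = n^2 − 2n − 3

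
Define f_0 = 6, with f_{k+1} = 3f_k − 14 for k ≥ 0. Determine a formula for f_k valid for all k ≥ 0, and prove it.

Claim: f_k = -3^k + 7.

Base case: f_0 = 6, and -3^0 + 7 = -1 + 7 = 6.
Assume f_m = -3^m + 7 for some m ≥ 0.
Then f_{m+1} = 3f_m − 14 = 3·(-3^m + 7) − 14 = -3^{m+1} + 21 − 14 = -3^{m+1} + 7.
By induction, f_k = -3^k + 7 for all k ≥ 0.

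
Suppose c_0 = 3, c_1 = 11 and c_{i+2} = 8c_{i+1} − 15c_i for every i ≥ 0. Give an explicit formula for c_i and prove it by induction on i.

Claim: c_i = 2·3^i + 5^i.

Base cases: c_0 = 3 and 2·3^0 + 5^0 = 3; c_1 = 11 and 2·3^1 + 5^1 = 11.
Assume c_t = 2·3^t + 5^t for all 0 ≤ t ≤ j, where j ≥ 1.
Then c_{j+1} = 8c_j − 15c_{j−1} = 8·(2·3^j + 5^j) − 15·(2·3^{j−1} + 5^{j−1}) = 2·(8·3 − 15)3^{j−1} + (8·5 − 15)5^{j−1} = 18·3^{j−1} + 25·5^{j−1} = 2·3^{j+1} + 5^{j+1}.
So the formula holds for j+1, and by strong induction c_i = 2·3^i + 5^i for all i ≥ 0.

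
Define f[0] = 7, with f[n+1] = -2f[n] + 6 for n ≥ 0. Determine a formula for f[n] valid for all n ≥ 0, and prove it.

Claim: f[n] = 5·(-2)^n + 2.

Base case: f[0] = 7, and 5·(-2)^0 + 2 = 5 + 2 = 7.
Assume f[r] = 5·(-2)^r + 2 for some r ≥ 0.
Then f[r+1] = -2f[r] + 6 = -2·(5·(-2)^r + 2) + 6 = -10·(-2)^r − 4 + 6 = 5·(-2)^{r+1} + 2.
So the formula holds for r+1, and by induction f[n] = 5·(-2)^n + 2 for all n ≥ 0.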